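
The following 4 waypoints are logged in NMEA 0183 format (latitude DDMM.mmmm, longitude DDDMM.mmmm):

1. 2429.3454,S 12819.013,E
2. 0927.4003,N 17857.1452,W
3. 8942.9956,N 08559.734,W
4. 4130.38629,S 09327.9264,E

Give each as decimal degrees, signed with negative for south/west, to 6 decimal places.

1. -24.489090, 128.316883
2. 9.456672, -178.952420
3. 89.716593, -85.995567
4. -41.506438, 93.465440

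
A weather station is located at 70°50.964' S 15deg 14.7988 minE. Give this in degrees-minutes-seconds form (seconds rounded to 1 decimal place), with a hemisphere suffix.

70°50′57.8″ S, 15°14′47.9″ E

Latitude: 50.96400′ → 50′ and 0.96400 × 60 = 57.840″
Longitude: fractional minutes 0.79880 × 60 = 47.928″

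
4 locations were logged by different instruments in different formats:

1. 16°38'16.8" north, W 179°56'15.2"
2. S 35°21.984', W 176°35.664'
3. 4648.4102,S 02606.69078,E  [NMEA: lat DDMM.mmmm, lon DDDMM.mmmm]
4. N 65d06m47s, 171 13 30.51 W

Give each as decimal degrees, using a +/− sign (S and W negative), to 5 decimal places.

1. 16.63800, -179.93756
2. -35.36640, -176.59440
3. -46.80684, 26.11151
4. 65.11306, -171.22514

Point 1:
  Latitude: 16° + 38/60 + 16.8/3600 = 16 + 0.633333 + 0.004667 = 16.638000
  N ⇒ keep positive
  Longitude: 179 + 56/60 + 15.2/3600 = 179.937556
  W ⇒ negate
Point 2:
  Lat: 35 + 21.984/60 = 35.366400
  hemisphere S, so the sign is −
  λ: 35.664′ = 0.594400°; total 176.594400
  W → negative
Point 3:
  φ: split at 2 digits → 46° and 48.4102′; 46 + 48.4102/60 = 46.806837
  S → negative
  Lon: split at 3 digits → 026° and 6.69078′; 26 + 6.69078/60 = 26.111513
  E → positive
Point 4:
  φ: 65° + 6/60 + 47/3600 = 65 + 0.100000 + 0.013056 = 65.113056
  N → positive
  Lon: 171 + 13/60 + 30.51/3600 = 171.225142
  W → negative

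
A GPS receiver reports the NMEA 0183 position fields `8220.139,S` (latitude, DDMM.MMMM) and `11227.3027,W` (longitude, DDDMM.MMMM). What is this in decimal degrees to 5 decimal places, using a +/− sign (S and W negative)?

-82.33565, -112.45505

Latitude: split at 2 digits → 82° and 20.139′; 82 + 20.139/60 = 82.335650
S → negative
Lon: degrees = first 3 digits = 112, minutes = 27.3027; 112 + 27.3027/60 = 112.455045
W ⇒ negate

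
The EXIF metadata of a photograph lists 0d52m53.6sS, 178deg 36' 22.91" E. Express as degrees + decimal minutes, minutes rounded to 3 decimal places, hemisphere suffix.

Lat: 52 + 53.6/60 = 52.89333′
λ: 36 + 22.91/60 = 36.38183′

0° 52.893′ S, 178° 36.382′ E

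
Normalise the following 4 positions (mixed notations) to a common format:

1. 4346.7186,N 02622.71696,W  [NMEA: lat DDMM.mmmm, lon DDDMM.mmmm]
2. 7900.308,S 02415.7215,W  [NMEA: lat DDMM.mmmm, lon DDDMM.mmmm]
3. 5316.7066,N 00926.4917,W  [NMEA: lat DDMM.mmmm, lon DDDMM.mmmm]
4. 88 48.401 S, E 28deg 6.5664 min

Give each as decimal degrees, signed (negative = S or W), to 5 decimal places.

Point 1:
  φ: degrees = first 2 digits = 43, minutes = 46.7186; 43 + 46.7186/60 = 43.778643
  N ⇒ keep positive
  Lon: split at 3 digits → 026° and 22.71696′; 26 + 22.71696/60 = 26.378616
  W ⇒ negate
Point 2:
  Latitude: split at 2 digits → 79° and 0.308′; 79 + 0.308/60 = 79.005133
  hemisphere S, so the sign is −
  Lon: split at 3 digits → 024° and 15.7215′; 24 + 15.7215/60 = 24.262025
  W ⇒ negate
Point 3:
  Latitude: split at 2 digits → 53° and 16.7066′; 53 + 16.7066/60 = 53.278443
  N ⇒ keep positive
  Lon: degrees = first 3 digits = 9, minutes = 26.4917; 9 + 26.4917/60 = 9.441528
  hemisphere W, so the sign is −
Point 4:
  Lat: 48.401′ = 0.806683°; total 88.806683
  hemisphere S, so the sign is −
  Longitude: 6.5664′ = 0.109440°; total 28.109440
  E ⇒ keep positive

1. 43.77864, -26.37862
2. -79.00513, -24.26203
3. 53.27844, -9.44153
4. -88.80668, 28.10944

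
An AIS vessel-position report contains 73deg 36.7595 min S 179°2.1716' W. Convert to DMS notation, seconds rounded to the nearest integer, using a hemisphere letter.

Lat: fractional minutes 0.75950 × 60 = 45.57″
Longitude: fractional minutes 0.17160 × 60 = 10.30″

73°36′46″ S, 179°02′10″ W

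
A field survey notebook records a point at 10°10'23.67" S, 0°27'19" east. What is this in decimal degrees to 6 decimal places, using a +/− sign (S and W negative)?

-10.173242, 0.455278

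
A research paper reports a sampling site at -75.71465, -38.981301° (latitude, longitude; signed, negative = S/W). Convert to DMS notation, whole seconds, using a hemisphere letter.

75°42′53″ S, 38°58′53″ W

Latitude is negative → S; |value| = 75.714650
Lat: 0.714650 × 60 = 42.87900′ → 42′, remainder × 60 = 52.74″
Longitude is negative → W; |value| = 38.981301
λ: whole degrees 38; 58.87806′ → 58′ and 52.68″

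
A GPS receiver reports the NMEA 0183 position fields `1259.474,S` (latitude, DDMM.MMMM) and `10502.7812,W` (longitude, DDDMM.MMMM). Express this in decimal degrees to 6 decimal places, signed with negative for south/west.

-12.991233, -105.046353

Latitude: split at 2 digits → 12° and 59.474′; 12 + 59.474/60 = 12.9912333
S ⇒ negate
Longitude: split at 3 digits → 105° and 2.7812′; 105 + 2.7812/60 = 105.0463533
W → negative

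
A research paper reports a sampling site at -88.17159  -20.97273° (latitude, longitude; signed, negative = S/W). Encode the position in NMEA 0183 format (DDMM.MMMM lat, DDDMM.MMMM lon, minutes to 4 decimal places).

Latitude is negative → S; |value| = 88.171590
Lat: 88° + 0.171590 × 60 = 88° 10.295400′
Longitude is negative → W; |value| = 20.972730
λ: fractional part 0.972730 → 58.363800 minutes

8810.2954,S / 02058.3638,W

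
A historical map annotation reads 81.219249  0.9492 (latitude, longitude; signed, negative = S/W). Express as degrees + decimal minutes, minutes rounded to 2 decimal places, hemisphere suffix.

Lat: minutes = (81.219249 − 81) × 60 = 13.1549
Longitude: minutes = (0.949200 − 0) × 60 = 56.9520

81° 13.15′ N, 0° 56.95′ E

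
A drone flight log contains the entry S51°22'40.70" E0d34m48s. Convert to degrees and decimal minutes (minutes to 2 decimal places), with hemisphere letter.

51° 22.68′ S, 0° 34.80′ E

Latitude: seconds/60 = 0.67833; minutes = 22 + 0.67833 = 22.6783
Lon: 34 + 48/60 = 34.8000′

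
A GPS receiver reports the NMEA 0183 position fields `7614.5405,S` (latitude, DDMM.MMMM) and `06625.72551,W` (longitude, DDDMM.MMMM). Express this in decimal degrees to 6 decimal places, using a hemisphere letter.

76.242342° S, 66.428759° W

φ: degrees = first 2 digits = 76, minutes = 14.5405; 76 + 14.5405/60 = 76.2423417
Longitude: degrees = first 3 digits = 66, minutes = 25.72551; 66 + 25.72551/60 = 66.4287585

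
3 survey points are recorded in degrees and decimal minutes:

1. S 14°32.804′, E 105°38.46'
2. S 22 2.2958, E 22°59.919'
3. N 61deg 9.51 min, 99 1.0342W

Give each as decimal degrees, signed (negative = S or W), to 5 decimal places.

Point 1:
  φ: 32.804′ = 0.546733°; total 14.546733
  hemisphere S, so the sign is −
  Longitude: 105 + 38.46/60 = 105.641000
  E → positive
Point 2:
  φ: 22 + 2.2958/60 = 22.038263
  S → negative
  Lon: 59.919′ = 0.998650°; total 22.998650
  E → positive
Point 3:
  φ: 9.51′ = 0.158500°; total 61.158500
  N ⇒ keep positive
  Longitude: 99 + 1.0342/60 = 99.017237
  W → negative

1. -14.54673, 105.64100
2. -22.03826, 22.99865
3. 61.15850, -99.01724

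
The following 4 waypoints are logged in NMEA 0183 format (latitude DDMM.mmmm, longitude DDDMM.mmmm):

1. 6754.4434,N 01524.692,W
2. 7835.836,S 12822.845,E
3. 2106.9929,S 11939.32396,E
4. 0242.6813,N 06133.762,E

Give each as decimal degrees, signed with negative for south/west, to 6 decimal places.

1. 67.907390, -15.411533
2. -78.597267, 128.380750
3. -21.116548, 119.655399
4. 2.711355, 61.562700

Point 1:
  Lat: split at 2 digits → 67° and 54.4434′; 67 + 54.4434/60 = 67.9073900
  N ⇒ keep positive
  λ: degrees = first 3 digits = 15, minutes = 24.692; 15 + 24.692/60 = 15.4115333
  hemisphere W, so the sign is −
Point 2:
  Latitude: split at 2 digits → 78° and 35.836′; 78 + 35.836/60 = 78.5972667
  S → negative
  Lon: split at 3 digits → 128° and 22.845′; 128 + 22.845/60 = 128.3807500
  E → positive
Point 3:
  φ: degrees = first 2 digits = 21, minutes = 6.9929; 21 + 6.9929/60 = 21.1165483
  S ⇒ negate
  Lon: degrees = first 3 digits = 119, minutes = 39.32396; 119 + 39.32396/60 = 119.6553993
  E → positive
Point 4:
  Lat: degrees = first 2 digits = 2, minutes = 42.6813; 2 + 42.6813/60 = 2.7113550
  N → positive
  Longitude: split at 3 digits → 061° and 33.762′; 61 + 33.762/60 = 61.5627000
  E ⇒ keep positive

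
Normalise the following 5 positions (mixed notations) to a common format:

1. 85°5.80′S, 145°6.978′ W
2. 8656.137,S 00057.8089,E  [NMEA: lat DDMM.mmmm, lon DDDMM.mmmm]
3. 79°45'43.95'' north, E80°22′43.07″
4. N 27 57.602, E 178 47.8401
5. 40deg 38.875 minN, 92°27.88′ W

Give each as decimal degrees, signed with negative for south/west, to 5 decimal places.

1. -85.09667, -145.11630
2. -86.93562, 0.96348
3. 79.76221, 80.37863
4. 27.96003, 178.79734
5. 40.64792, -92.46467

Point 1:
  φ: 85 + 5.8/60 = 85.096667
  S → negative
  λ: 145 + 6.978/60 = 145.116300
  hemisphere W, so the sign is −
Point 2:
  φ: split at 2 digits → 86° and 56.137′; 86 + 56.137/60 = 86.935617
  S ⇒ negate
  λ: split at 3 digits → 000° and 57.8089′; 0 + 57.8089/60 = 0.963482
  E → positive
Point 3:
  Latitude: 79 + 45/60 + 43.95/3600 = 79.762208
  N → positive
  λ: 80° + 22/60 + 43.07/3600 = 80 + 0.366667 + 0.011964 = 80.378631
  E ⇒ keep positive
Point 4:
  φ: 27 + 57.602/60 = 27.960033
  N ⇒ keep positive
  Longitude: 178 + 47.8401/60 = 178.797335
  E → positive
Point 5:
  Latitude: 38.875′ = 0.647917°; total 40.647917
  N ⇒ keep positive
  Lon: 27.88′ = 0.464667°; total 92.464667
  hemisphere W, so the sign is −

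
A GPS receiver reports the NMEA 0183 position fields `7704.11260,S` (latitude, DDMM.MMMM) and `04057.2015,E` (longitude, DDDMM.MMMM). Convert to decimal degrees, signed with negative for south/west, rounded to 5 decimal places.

φ: split at 2 digits → 77° and 4.1126′; 77 + 4.1126/60 = 77.068543
S → negative
λ: split at 3 digits → 040° and 57.2015′; 40 + 57.2015/60 = 40.953358
E → positive

-77.06854, 40.95336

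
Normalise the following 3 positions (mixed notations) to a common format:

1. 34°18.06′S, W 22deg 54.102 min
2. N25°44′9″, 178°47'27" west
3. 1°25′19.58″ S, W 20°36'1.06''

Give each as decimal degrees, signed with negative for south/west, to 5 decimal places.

1. -34.30100, -22.90170
2. 25.73583, -178.79083
3. -1.42211, -20.60029

Point 1:
  Latitude: 18.06′ = 0.301000°; total 34.301000
  hemisphere S, so the sign is −
  Lon: 54.102′ = 0.901700°; total 22.901700
  hemisphere W, so the sign is −
Point 2:
  Latitude: 44′ + 9″ = 44.15000′; 25 + 44.15000/60 = 25.735833
  N ⇒ keep positive
  λ: 178 + 47/60 + 27/3600 = 178.790833
  hemisphere W, so the sign is −
Point 3:
  φ: 1° + 25/60 + 19.58/3600 = 1 + 0.416667 + 0.005439 = 1.422106
  S → negative
  Lon: 20° + 36/60 + 1.06/3600 = 20 + 0.600000 + 0.000294 = 20.600294
  W → negative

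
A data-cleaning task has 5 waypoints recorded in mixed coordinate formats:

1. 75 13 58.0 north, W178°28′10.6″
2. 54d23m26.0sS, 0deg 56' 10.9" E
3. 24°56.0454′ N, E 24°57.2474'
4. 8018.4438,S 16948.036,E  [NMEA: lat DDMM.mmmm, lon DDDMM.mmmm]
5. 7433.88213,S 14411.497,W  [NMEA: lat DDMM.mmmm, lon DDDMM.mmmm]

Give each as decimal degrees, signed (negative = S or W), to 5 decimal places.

1. 75.23278, -178.46961
2. -54.39056, 0.93636
3. 24.93409, 24.95412
4. -80.30740, 169.80060
5. -74.56470, -144.19162

Point 1:
  φ: 75 + 13/60 + 58/3600 = 75.232778
  N ⇒ keep positive
  Longitude: 178 + 28/60 + 10.6/3600 = 178.469611
  hemisphere W, so the sign is −
Point 2:
  Lat: 54° + 23/60 + 26/3600 = 54 + 0.383333 + 0.007222 = 54.390556
  S ⇒ negate
  Lon: 0 + 56/60 + 10.9/3600 = 0.936361
  E → positive
Point 3:
  Latitude: 24 + 56.0454/60 = 24.934090
  N ⇒ keep positive
  λ: 57.2474′ = 0.954123°; total 24.954123
  E ⇒ keep positive
Point 4:
  φ: degrees = first 2 digits = 80, minutes = 18.4438; 80 + 18.4438/60 = 80.307397
  hemisphere S, so the sign is −
  Lon: split at 3 digits → 169° and 48.036′; 169 + 48.036/60 = 169.800600
  E → positive
Point 5:
  φ: degrees = first 2 digits = 74, minutes = 33.88213; 74 + 33.88213/60 = 74.564702
  S → negative
  Lon: degrees = first 3 digits = 144, minutes = 11.497; 144 + 11.497/60 = 144.191617
  hemisphere W, so the sign is −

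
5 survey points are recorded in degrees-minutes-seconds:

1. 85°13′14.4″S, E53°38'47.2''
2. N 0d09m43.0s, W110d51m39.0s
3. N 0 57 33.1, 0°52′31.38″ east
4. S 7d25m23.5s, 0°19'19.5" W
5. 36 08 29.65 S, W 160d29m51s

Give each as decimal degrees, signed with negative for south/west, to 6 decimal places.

1. -85.220667, 53.646444
2. 0.161944, -110.860833
3. 0.959194, 0.875383
4. -7.423194, -0.322083
5. -36.141569, -160.497500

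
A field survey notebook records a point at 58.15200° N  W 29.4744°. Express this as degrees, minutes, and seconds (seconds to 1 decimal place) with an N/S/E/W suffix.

Latitude: 0.152000 × 60 = 9.12000′ → 9′, remainder × 60 = 7.200″
λ: whole degrees 29; 28.46400′ → 28′ and 27.840″

58°09′7.2″ N, 29°28′27.8″ W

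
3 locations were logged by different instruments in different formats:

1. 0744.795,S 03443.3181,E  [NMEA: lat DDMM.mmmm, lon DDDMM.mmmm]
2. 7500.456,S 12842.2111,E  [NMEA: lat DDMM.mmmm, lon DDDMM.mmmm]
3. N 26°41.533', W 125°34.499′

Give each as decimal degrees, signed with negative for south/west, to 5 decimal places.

1. -7.74658, 34.72197
2. -75.00760, 128.70352
3. 26.69222, -125.57498

Point 1:
  Latitude: split at 2 digits → 07° and 44.795′; 7 + 44.795/60 = 7.746583
  S → negative
  Lon: split at 3 digits → 034° and 43.3181′; 34 + 43.3181/60 = 34.721968
  E ⇒ keep positive
Point 2:
  Lat: degrees = first 2 digits = 75, minutes = 0.456; 75 + 0.456/60 = 75.007600
  S ⇒ negate
  Lon: split at 3 digits → 128° and 42.2111′; 128 + 42.2111/60 = 128.703518
  E ⇒ keep positive
Point 3:
  Lat: 26 + 41.533/60 = 26.692217
  N ⇒ keep positive
  Longitude: 125 + 34.499/60 = 125.574983
  hemisphere W, so the sign is −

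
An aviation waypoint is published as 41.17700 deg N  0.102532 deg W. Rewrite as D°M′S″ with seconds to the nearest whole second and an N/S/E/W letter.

φ: 0.177000 × 60 = 10.62000′ → 10′, remainder × 60 = 37.20″
Lon: 0.102532 × 60 = 6.15192′ → 6′, remainder × 60 = 9.12″

41°10′37″ N, 0°06′9″ W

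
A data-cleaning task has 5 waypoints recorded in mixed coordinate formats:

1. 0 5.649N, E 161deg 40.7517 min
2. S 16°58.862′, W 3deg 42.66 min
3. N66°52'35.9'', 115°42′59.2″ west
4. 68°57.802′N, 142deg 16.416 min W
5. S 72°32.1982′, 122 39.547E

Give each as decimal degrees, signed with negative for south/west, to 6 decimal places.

1. 0.094150, 161.679195
2. -16.981033, -3.711000
3. 66.876639, -115.716444
4. 68.963367, -142.273600
5. -72.536637, 122.659117

Point 1:
  φ: 0 + 5.649/60 = 0.0941500
  N ⇒ keep positive
  Lon: 40.7517′ = 0.679195°; total 161.6791950
  E ⇒ keep positive
Point 2:
  Lat: 58.862′ = 0.981033°; total 16.9810333
  S → negative
  λ: 3 + 42.66/60 = 3.7110000
  W → negative
Point 3:
  Lat: 66 + 52/60 + 35.9/3600 = 66.8766389
  N ⇒ keep positive
  λ: 115 + 42/60 + 59.2/3600 = 115.7164444
  W → negative
Point 4:
  Latitude: 68 + 57.802/60 = 68.9633667
  N ⇒ keep positive
  Longitude: 142 + 16.416/60 = 142.2736000
  W ⇒ negate
Point 5:
  Latitude: 32.1982′ = 0.536637°; total 72.5366367
  hemisphere S, so the sign is −
  Longitude: 122 + 39.547/60 = 122.6591167
  E ⇒ keep positive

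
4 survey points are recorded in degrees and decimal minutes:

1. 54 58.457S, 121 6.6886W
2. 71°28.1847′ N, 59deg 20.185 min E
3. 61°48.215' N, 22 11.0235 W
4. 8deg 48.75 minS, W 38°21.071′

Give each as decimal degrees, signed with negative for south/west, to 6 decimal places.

Point 1:
  Lat: 58.457′ = 0.974283°; total 54.9742833
  S ⇒ negate
  λ: 121 + 6.6886/60 = 121.1114767
  hemisphere W, so the sign is −
Point 2:
  φ: 28.1847′ = 0.469745°; total 71.4697450
  N ⇒ keep positive
  Longitude: 20.185′ = 0.336417°; total 59.3364167
  E ⇒ keep positive
Point 3:
  φ: 61 + 48.215/60 = 61.8035833
  N → positive
  λ: 22 + 11.0235/60 = 22.1837250
  W → negative
Point 4:
  Latitude: 48.75′ = 0.812500°; total 8.8125000
  S ⇒ negate
  Longitude: 21.071′ = 0.351183°; total 38.3511833
  W → negative

1. -54.974283, -121.111477
2. 71.469745, 59.336417
3. 61.803583, -22.183725
4. -8.812500, -38.351183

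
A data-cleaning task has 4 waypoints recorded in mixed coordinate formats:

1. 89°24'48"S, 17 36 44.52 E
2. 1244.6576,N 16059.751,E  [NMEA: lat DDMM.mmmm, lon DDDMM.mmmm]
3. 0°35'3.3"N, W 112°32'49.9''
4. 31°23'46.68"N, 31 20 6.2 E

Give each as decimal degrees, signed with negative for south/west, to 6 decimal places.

1. -89.413333, 17.612367
2. 12.744293, 160.995850
3. 0.584250, -112.547194
4. 31.396300, 31.335056

Point 1:
  φ: 89 + 24/60 + 48/3600 = 89.4133333
  S ⇒ negate
  Longitude: 17° + 36/60 + 44.52/3600 = 17 + 0.600000 + 0.012367 = 17.6123667
  E ⇒ keep positive
Point 2:
  φ: split at 2 digits → 12° and 44.6576′; 12 + 44.6576/60 = 12.7442933
  N → positive
  λ: split at 3 digits → 160° and 59.751′; 160 + 59.751/60 = 160.9958500
  E ⇒ keep positive
Point 3:
  Latitude: 0° + 35/60 + 3.3/3600 = 0 + 0.583333 + 0.000917 = 0.5842500
  N → positive
  Lon: 112° + 32/60 + 49.9/3600 = 112 + 0.533333 + 0.013861 = 112.5471944
  W → negative
Point 4:
  φ: 31° + 23/60 + 46.68/3600 = 31 + 0.383333 + 0.012967 = 31.3963000
  N → positive
  Longitude: 31° + 20/60 + 6.2/3600 = 31 + 0.333333 + 0.001722 = 31.3350556
  E ⇒ keep positive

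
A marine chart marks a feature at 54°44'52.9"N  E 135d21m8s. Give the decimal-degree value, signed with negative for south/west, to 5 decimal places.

54.74803, 135.35222

Lat: 54° + 44/60 + 52.9/3600 = 54 + 0.733333 + 0.014694 = 54.748028
N ⇒ keep positive
Lon: 135 + 21/60 + 8/3600 = 135.352222
E ⇒ keep positive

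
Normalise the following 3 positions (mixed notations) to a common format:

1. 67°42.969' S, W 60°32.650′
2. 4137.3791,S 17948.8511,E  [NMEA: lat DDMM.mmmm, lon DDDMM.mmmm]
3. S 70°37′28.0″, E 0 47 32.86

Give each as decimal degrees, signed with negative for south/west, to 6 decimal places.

1. -67.716150, -60.544167
2. -41.622985, 179.814185
3. -70.624444, 0.792461

Point 1:
  Latitude: 42.969′ = 0.716150°; total 67.7161500
  S → negative
  Lon: 32.65′ = 0.544167°; total 60.5441667
  hemisphere W, so the sign is −
Point 2:
  φ: split at 2 digits → 41° and 37.3791′; 41 + 37.3791/60 = 41.6229850
  S ⇒ negate
  Lon: degrees = first 3 digits = 179, minutes = 48.8511; 179 + 48.8511/60 = 179.8141850
  E ⇒ keep positive
Point 3:
  Lat: 70° + 37/60 + 28/3600 = 70 + 0.616667 + 0.007778 = 70.6244444
  S ⇒ negate
  Lon: 0 + 47/60 + 32.86/3600 = 0.7924611
  E → positive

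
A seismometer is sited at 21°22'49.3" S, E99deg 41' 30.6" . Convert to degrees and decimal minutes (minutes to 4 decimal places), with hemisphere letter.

21° 22.8217′ S, 99° 41.5100′ E

Lat: 22 + 49.3/60 = 22.821667′
Lon: 41 + 30.6/60 = 41.510000′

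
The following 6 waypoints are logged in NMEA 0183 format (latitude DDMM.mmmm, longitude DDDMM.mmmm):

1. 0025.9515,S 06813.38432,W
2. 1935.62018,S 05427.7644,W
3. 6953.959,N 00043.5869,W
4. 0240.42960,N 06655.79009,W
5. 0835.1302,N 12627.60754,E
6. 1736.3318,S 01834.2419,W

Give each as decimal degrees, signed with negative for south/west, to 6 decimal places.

1. -0.432525, -68.223072
2. -19.593670, -54.462740
3. 69.899317, -0.726448
4. 2.673827, -66.929835
5. 8.585503, 126.460126
6. -17.605530, -18.570698

Point 1:
  Lat: degrees = first 2 digits = 0, minutes = 25.9515; 0 + 25.9515/60 = 0.4325250
  S ⇒ negate
  Longitude: degrees = first 3 digits = 68, minutes = 13.38432; 68 + 13.38432/60 = 68.2230720
  hemisphere W, so the sign is −
Point 2:
  φ: degrees = first 2 digits = 19, minutes = 35.62018; 19 + 35.62018/60 = 19.5936697
  hemisphere S, so the sign is −
  Longitude: degrees = first 3 digits = 54, minutes = 27.7644; 54 + 27.7644/60 = 54.4627400
  hemisphere W, so the sign is −
Point 3:
  Latitude: degrees = first 2 digits = 69, minutes = 53.959; 69 + 53.959/60 = 69.8993167
  N → positive
  Longitude: degrees = first 3 digits = 0, minutes = 43.5869; 0 + 43.5869/60 = 0.7264483
  W ⇒ negate
Point 4:
  φ: degrees = first 2 digits = 2, minutes = 40.4296; 2 + 40.4296/60 = 2.6738267
  N → positive
  λ: split at 3 digits → 066° and 55.79009′; 66 + 55.79009/60 = 66.9298348
  hemisphere W, so the sign is −
Point 5:
  Latitude: split at 2 digits → 08° and 35.1302′; 8 + 35.1302/60 = 8.5855033
  N → positive
  Lon: degrees = first 3 digits = 126, minutes = 27.60754; 126 + 27.60754/60 = 126.4601257
  E → positive
Point 6:
  Lat: split at 2 digits → 17° and 36.3318′; 17 + 36.3318/60 = 17.6055300
  S → negative
  Lon: split at 3 digits → 018° and 34.2419′; 18 + 34.2419/60 = 18.5706983
  hemisphere W, so the sign is −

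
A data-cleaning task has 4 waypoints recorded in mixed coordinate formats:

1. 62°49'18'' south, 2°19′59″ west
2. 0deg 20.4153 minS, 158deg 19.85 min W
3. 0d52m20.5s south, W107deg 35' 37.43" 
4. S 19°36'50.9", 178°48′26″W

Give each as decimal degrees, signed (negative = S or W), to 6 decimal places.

Point 1:
  Lat: 62° + 49/60 + 18/3600 = 62 + 0.816667 + 0.005000 = 62.8216667
  S ⇒ negate
  λ: 19′ + 59″ = 19.98333′; 2 + 19.98333/60 = 2.3330556
  hemisphere W, so the sign is −
Point 2:
  φ: 0 + 20.4153/60 = 0.3402550
  S ⇒ negate
  λ: 158 + 19.85/60 = 158.3308333
  hemisphere W, so the sign is −
Point 3:
  Lat: 0° + 52/60 + 20.5/3600 = 0 + 0.866667 + 0.005694 = 0.8723611
  hemisphere S, so the sign is −
  λ: 107 + 35/60 + 37.43/3600 = 107.5937306
  W ⇒ negate
Point 4:
  φ: 19° + 36/60 + 50.9/3600 = 19 + 0.600000 + 0.014139 = 19.6141389
  hemisphere S, so the sign is −
  λ: 178 + 48/60 + 26/3600 = 178.8072222
  hemisphere W, so the sign is −

1. -62.821667, -2.333056
2. -0.340255, -158.330833
3. -0.872361, -107.593731
4. -19.614139, -178.807222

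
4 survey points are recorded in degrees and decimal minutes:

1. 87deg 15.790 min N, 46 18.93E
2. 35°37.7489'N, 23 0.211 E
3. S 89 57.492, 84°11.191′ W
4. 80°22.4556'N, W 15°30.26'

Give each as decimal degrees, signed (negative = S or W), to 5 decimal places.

Point 1:
  Lat: 87 + 15.79/60 = 87.263167
  N ⇒ keep positive
  Longitude: 18.93′ = 0.315500°; total 46.315500
  E ⇒ keep positive
Point 2:
  Latitude: 37.7489′ = 0.629148°; total 35.629148
  N → positive
  λ: 0.211′ = 0.003517°; total 23.003517
  E → positive
Point 3:
  φ: 57.492′ = 0.958200°; total 89.958200
  S ⇒ negate
  Lon: 84 + 11.191/60 = 84.186517
  W ⇒ negate
Point 4:
  Latitude: 22.4556′ = 0.374260°; total 80.374260
  N → positive
  Longitude: 15 + 30.26/60 = 15.504333
  W ⇒ negate

1. 87.26317, 46.31550
2. 35.62915, 23.00352
3. -89.95820, -84.18652
4. 80.37426, -15.50433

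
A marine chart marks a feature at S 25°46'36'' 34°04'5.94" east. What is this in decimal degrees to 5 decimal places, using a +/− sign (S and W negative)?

Latitude: 25 + 46/60 + 36/3600 = 25.776667
S ⇒ negate
Longitude: 34 + 4/60 + 5.94/3600 = 34.068317
E → positive

-25.77667, 34.06832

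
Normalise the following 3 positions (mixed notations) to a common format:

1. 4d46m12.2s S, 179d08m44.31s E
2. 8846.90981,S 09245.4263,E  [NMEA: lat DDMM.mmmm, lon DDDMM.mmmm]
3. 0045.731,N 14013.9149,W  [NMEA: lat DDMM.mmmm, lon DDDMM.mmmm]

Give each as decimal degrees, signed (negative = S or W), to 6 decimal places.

1. -4.770056, 179.145642
2. -88.781830, 92.757105
3. 0.762183, -140.231915

Point 1:
  Latitude: 4° + 46/60 + 12.2/3600 = 4 + 0.766667 + 0.003389 = 4.7700556
  S → negative
  Lon: 8′ + 44.31″ = 8.73850′; 179 + 8.73850/60 = 179.1456417
  E → positive
Point 2:
  φ: degrees = first 2 digits = 88, minutes = 46.90981; 88 + 46.90981/60 = 88.7818302
  S → negative
  Longitude: split at 3 digits → 092° and 45.4263′; 92 + 45.4263/60 = 92.7571050
  E → positive
Point 3:
  Latitude: degrees = first 2 digits = 0, minutes = 45.731; 0 + 45.731/60 = 0.7621833
  N ⇒ keep positive
  Longitude: degrees = first 3 digits = 140, minutes = 13.9149; 140 + 13.9149/60 = 140.2319150
  W → negative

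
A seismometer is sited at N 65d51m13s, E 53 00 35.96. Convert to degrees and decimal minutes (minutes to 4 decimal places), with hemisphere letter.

φ: 51 + 13/60 = 51.216667′
Lon: 0 + 35.96/60 = 0.599333′

65° 51.2167′ N, 53° 0.5993′ E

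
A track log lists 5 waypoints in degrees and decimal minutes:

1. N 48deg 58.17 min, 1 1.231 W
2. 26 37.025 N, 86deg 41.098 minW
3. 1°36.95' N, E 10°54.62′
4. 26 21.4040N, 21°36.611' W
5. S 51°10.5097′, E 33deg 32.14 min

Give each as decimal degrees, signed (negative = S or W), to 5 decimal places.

1. 48.96950, -1.02052
2. 26.61708, -86.68497
3. 1.61583, 10.91033
4. 26.35673, -21.61018
5. -51.17516, 33.53567

Point 1:
  Latitude: 48 + 58.17/60 = 48.969500
  N ⇒ keep positive
  λ: 1.231′ = 0.020517°; total 1.020517
  W ⇒ negate
Point 2:
  Latitude: 37.025′ = 0.617083°; total 26.617083
  N → positive
  λ: 41.098′ = 0.684967°; total 86.684967
  W ⇒ negate
Point 3:
  Latitude: 1 + 36.95/60 = 1.615833
  N → positive
  Lon: 54.62′ = 0.910333°; total 10.910333
  E → positive
Point 4:
  Latitude: 26 + 21.404/60 = 26.356733
  N → positive
  Lon: 21 + 36.611/60 = 21.610183
  W ⇒ negate
Point 5:
  Latitude: 51 + 10.5097/60 = 51.175162
  hemisphere S, so the sign is −
  Lon: 32.14′ = 0.535667°; total 33.535667
  E ⇒ keep positive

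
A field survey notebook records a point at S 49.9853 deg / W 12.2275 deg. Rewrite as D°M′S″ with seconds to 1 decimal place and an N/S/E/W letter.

49°59′7.1″ S, 12°13′39.0″ W

Latitude: 0.985300° → 59.11800′; 0.11800 × 60 = 7.080″
Longitude: 0.227500 × 60 = 13.65000′ → 13′, remainder × 60 = 39.000″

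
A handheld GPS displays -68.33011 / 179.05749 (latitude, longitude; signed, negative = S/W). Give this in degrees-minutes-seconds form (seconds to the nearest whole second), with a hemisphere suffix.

68°19′48″ S, 179°03′27″ E

Latitude is negative → S; |value| = 68.330110
Lat: 0.330110° → 19.80660′; 0.80660 × 60 = 48.40″
λ: 0.057490° → 3.44940′; 0.44940 × 60 = 26.96″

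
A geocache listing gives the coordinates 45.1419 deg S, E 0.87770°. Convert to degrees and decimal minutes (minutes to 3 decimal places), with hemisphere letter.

45° 8.514′ S, 0° 52.662′ E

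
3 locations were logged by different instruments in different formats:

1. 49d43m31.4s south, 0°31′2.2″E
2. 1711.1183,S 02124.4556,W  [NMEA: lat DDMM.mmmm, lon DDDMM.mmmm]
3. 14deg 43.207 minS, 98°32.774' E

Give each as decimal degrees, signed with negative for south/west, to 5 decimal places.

1. -49.72539, 0.51728
2. -17.18531, -21.40759
3. -14.72012, 98.54623

Point 1:
  φ: 43′ + 31.4″ = 43.52333′; 49 + 43.52333/60 = 49.725389
  S ⇒ negate
  Lon: 0° + 31/60 + 2.2/3600 = 0 + 0.516667 + 0.000611 = 0.517278
  E ⇒ keep positive
Point 2:
  φ: split at 2 digits → 17° and 11.1183′; 17 + 11.1183/60 = 17.185305
  S ⇒ negate
  λ: split at 3 digits → 021° and 24.4556′; 21 + 24.4556/60 = 21.407593
  hemisphere W, so the sign is −
Point 3:
  Lat: 43.207′ = 0.720117°; total 14.720117
  S → negative
  Lon: 32.774′ = 0.546233°; total 98.546233
  E → positive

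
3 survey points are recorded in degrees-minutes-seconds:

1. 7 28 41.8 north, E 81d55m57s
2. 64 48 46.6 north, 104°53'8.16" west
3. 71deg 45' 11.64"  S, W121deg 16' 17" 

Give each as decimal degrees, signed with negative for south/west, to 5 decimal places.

Point 1:
  φ: 28′ + 41.8″ = 28.69667′; 7 + 28.69667/60 = 7.478278
  N ⇒ keep positive
  λ: 81° + 55/60 + 57/3600 = 81 + 0.916667 + 0.015833 = 81.932500
  E ⇒ keep positive
Point 2:
  Latitude: 64° + 48/60 + 46.6/3600 = 64 + 0.800000 + 0.012944 = 64.812944
  N → positive
  λ: 53′ + 8.16″ = 53.13600′; 104 + 53.13600/60 = 104.885600
  W → negative
Point 3:
  Latitude: 71 + 45/60 + 11.64/3600 = 71.753233
  hemisphere S, so the sign is −
  λ: 121 + 16/60 + 17/3600 = 121.271389
  W → negative

1. 7.47828, 81.93250
2. 64.81294, -104.88560
3. -71.75323, -121.27139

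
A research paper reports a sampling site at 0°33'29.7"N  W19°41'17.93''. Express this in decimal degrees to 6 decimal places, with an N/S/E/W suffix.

Latitude: 0 + 33/60 + 29.7/3600 = 0.5582500
Longitude: 19° + 41/60 + 17.93/3600 = 19 + 0.683333 + 0.004981 = 19.6883139

0.558250° N, 19.688314° W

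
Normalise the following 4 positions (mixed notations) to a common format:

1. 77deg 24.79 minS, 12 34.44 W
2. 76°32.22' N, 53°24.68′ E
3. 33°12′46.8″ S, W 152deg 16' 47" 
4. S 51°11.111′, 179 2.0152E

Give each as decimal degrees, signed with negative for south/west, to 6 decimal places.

Point 1:
  Latitude: 77 + 24.79/60 = 77.4131667
  S ⇒ negate
  Lon: 12 + 34.44/60 = 12.5740000
  W → negative
Point 2:
  Latitude: 32.22′ = 0.537000°; total 76.5370000
  N ⇒ keep positive
  Lon: 24.68′ = 0.411333°; total 53.4113333
  E ⇒ keep positive
Point 3:
  Lat: 12′ + 46.8″ = 12.78000′; 33 + 12.78000/60 = 33.2130000
  hemisphere S, so the sign is −
  Longitude: 16′ + 47″ = 16.78333′; 152 + 16.78333/60 = 152.2797222
  W ⇒ negate
Point 4:
  Latitude: 11.111′ = 0.185183°; total 51.1851833
  S ⇒ negate
  Longitude: 2.0152′ = 0.033587°; total 179.0335867
  E ⇒ keep positive

1. -77.413167, -12.574000
2. 76.537000, 53.411333
3. -33.213000, -152.279722
4. -51.185183, 179.033587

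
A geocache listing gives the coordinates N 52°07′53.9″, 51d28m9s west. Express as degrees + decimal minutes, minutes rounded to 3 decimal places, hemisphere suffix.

φ: seconds/60 = 0.89833; minutes = 7 + 0.89833 = 7.89833
Lon: 28 + 9/60 = 28.15000′

52° 7.898′ N, 51° 28.150′ W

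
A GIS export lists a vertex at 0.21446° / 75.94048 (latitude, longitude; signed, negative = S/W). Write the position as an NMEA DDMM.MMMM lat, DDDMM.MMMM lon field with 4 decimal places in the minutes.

0012.8676,N / 07556.4288,E

φ: 0° + 0.214460 × 60 = 0° 12.867600′
Lon: fractional part 0.940480 → 56.428800 minutes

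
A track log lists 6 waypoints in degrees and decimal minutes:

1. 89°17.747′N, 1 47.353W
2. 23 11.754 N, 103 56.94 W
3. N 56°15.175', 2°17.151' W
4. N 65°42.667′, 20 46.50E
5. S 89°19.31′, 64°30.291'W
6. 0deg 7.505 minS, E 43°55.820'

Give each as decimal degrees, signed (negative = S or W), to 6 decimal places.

1. 89.295783, -1.789217
2. 23.195900, -103.949000
3. 56.252917, -2.285850
4. 65.711117, 20.775000
5. -89.321833, -64.504850
6. -0.125083, 43.930333

Point 1:
  φ: 17.747′ = 0.295783°; total 89.2957833
  N ⇒ keep positive
  Longitude: 47.353′ = 0.789217°; total 1.7892167
  W → negative
Point 2:
  Lat: 11.754′ = 0.195900°; total 23.1959000
  N ⇒ keep positive
  Longitude: 56.94′ = 0.949000°; total 103.9490000
  W → negative
Point 3:
  Lat: 15.175′ = 0.252917°; total 56.2529167
  N → positive
  Longitude: 2 + 17.151/60 = 2.2858500
  W → negative
Point 4:
  φ: 42.667′ = 0.711117°; total 65.7111167
  N ⇒ keep positive
  Longitude: 46.5′ = 0.775000°; total 20.7750000
  E → positive
Point 5:
  φ: 19.31′ = 0.321833°; total 89.3218333
  hemisphere S, so the sign is −
  Longitude: 64 + 30.291/60 = 64.5048500
  hemisphere W, so the sign is −
Point 6:
  Lat: 7.505′ = 0.125083°; total 0.1250833
  S ⇒ negate
  λ: 55.82′ = 0.930333°; total 43.9303333
  E ⇒ keep positive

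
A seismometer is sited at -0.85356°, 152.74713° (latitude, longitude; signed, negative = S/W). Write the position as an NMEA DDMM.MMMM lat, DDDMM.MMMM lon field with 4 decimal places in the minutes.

Latitude is negative → S; |value| = 0.853560
φ: 0° + 0.853560 × 60 = 0° 51.213600′
λ: fractional part 0.747130 → 44.827800 minutes

0051.2136,S / 15244.8278,E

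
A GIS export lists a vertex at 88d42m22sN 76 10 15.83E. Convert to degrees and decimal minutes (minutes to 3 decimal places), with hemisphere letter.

88° 42.367′ N, 76° 10.264′ E

Lat: seconds/60 = 0.36667; minutes = 42 + 0.36667 = 42.36667
Lon: seconds/60 = 0.26383; minutes = 10 + 0.26383 = 10.26383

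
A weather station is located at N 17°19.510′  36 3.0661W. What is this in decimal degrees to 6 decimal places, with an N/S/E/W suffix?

Latitude: 17 + 19.51/60 = 17.3251667
Lon: 36 + 3.0661/60 = 36.0511017

17.325167° N, 36.051102° W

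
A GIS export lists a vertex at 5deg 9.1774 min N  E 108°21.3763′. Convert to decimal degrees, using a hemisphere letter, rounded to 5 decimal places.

5.15296° N, 108.35627° E

Lat: 9.1774′ = 0.152957°; total 5.152957
Longitude: 108 + 21.3763/60 = 108.356272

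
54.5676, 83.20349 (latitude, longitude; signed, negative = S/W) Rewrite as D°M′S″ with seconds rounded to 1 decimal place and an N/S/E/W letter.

Latitude: whole degrees 54; 34.05600′ → 34′ and 3.360″
λ: 0.203490 × 60 = 12.20940′ → 12′, remainder × 60 = 12.564″

54°34′3.4″ N, 83°12′12.6″ E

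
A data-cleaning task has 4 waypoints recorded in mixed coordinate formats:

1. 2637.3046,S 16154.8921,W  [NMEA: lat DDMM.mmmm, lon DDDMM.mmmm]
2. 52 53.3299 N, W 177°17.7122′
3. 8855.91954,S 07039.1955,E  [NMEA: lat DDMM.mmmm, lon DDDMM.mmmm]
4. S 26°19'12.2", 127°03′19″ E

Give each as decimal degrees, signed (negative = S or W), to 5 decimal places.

Point 1:
  φ: split at 2 digits → 26° and 37.3046′; 26 + 37.3046/60 = 26.621743
  S ⇒ negate
  Longitude: degrees = first 3 digits = 161, minutes = 54.8921; 161 + 54.8921/60 = 161.914868
  W ⇒ negate
Point 2:
  Latitude: 53.3299′ = 0.888832°; total 52.888832
  N ⇒ keep positive
  Longitude: 17.7122′ = 0.295203°; total 177.295203
  W → negative
Point 3:
  Lat: degrees = first 2 digits = 88, minutes = 55.91954; 88 + 55.91954/60 = 88.931992
  hemisphere S, so the sign is −
  Longitude: split at 3 digits → 070° and 39.1955′; 70 + 39.1955/60 = 70.653258
  E ⇒ keep positive
Point 4:
  Lat: 19′ + 12.2″ = 19.20333′; 26 + 19.20333/60 = 26.320056
  S ⇒ negate
  Lon: 127° + 3/60 + 19/3600 = 127 + 0.050000 + 0.005278 = 127.055278
  E ⇒ keep positive

1. -26.62174, -161.91487
2. 52.88883, -177.29520
3. -88.93199, 70.65326
4. -26.32006, 127.05528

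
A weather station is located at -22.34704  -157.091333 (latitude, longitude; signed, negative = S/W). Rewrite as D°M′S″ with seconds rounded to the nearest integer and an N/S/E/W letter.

Latitude is negative → S; |value| = 22.347040
φ: 0.347040° → 20.82240′; 0.82240 × 60 = 49.34″
Longitude is negative → W; |value| = 157.091333
λ: 0.091333 × 60 = 5.47998′ → 5′, remainder × 60 = 28.80″

22°20′49″ S, 157°05′29″ W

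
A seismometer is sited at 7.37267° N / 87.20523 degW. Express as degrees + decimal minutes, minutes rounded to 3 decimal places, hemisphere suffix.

Latitude: minutes = (7.372670 − 7) × 60 = 22.36020
Lon: minutes = (87.205230 − 87) × 60 = 12.31380

7° 22.360′ N, 87° 12.314′ W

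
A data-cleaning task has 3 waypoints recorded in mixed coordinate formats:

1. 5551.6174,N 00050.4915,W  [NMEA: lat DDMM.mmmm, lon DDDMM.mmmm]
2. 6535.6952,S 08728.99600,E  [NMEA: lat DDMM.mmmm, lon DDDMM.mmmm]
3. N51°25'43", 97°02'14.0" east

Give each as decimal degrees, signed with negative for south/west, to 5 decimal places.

1. 55.86029, -0.84153
2. -65.59492, 87.48327
3. 51.42861, 97.03722

Point 1:
  Latitude: split at 2 digits → 55° and 51.6174′; 55 + 51.6174/60 = 55.860290
  N ⇒ keep positive
  Lon: degrees = first 3 digits = 0, minutes = 50.4915; 0 + 50.4915/60 = 0.841525
  W ⇒ negate
Point 2:
  Lat: split at 2 digits → 65° and 35.6952′; 65 + 35.6952/60 = 65.594920
  S ⇒ negate
  Lon: split at 3 digits → 087° and 28.996′; 87 + 28.996/60 = 87.483267
  E → positive
Point 3:
  Latitude: 51 + 25/60 + 43/3600 = 51.428611
  N → positive
  Longitude: 97° + 2/60 + 14/3600 = 97 + 0.033333 + 0.003889 = 97.037222
  E → positive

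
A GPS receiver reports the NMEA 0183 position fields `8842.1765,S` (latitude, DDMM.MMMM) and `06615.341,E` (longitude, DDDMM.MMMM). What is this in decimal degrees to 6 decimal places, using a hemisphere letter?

88.702942° S, 66.255683° E

Lat: degrees = first 2 digits = 88, minutes = 42.1765; 88 + 42.1765/60 = 88.7029417
Longitude: split at 3 digits → 066° and 15.341′; 66 + 15.341/60 = 66.2556833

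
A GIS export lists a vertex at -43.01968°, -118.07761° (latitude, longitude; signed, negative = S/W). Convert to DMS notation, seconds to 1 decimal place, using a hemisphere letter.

Latitude is negative → S; |value| = 43.019680
Lat: 0.019680° → 1.18080′; 0.18080 × 60 = 10.848″
Longitude is negative → W; |value| = 118.077610
Lon: 0.077610 × 60 = 4.65660′ → 4′, remainder × 60 = 39.396″

43°01′10.8″ S, 118°04′39.4″ W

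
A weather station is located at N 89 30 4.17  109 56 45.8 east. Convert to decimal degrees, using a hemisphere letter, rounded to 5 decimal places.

89.50116° N, 109.94606° E

Latitude: 89° + 30/60 + 4.17/3600 = 89 + 0.500000 + 0.001158 = 89.501158
Longitude: 56′ + 45.8″ = 56.76333′; 109 + 56.76333/60 = 109.946056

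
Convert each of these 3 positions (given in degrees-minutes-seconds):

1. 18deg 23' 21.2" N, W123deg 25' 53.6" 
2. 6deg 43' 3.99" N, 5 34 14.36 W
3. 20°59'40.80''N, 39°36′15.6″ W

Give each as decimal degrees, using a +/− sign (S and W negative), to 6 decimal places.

1. 18.389222, -123.431556
2. 6.717775, -5.570656
3. 20.994667, -39.604333

Point 1:
  Lat: 18 + 23/60 + 21.2/3600 = 18.3892222
  N ⇒ keep positive
  Lon: 123 + 25/60 + 53.6/3600 = 123.4315556
  W → negative
Point 2:
  Latitude: 6° + 43/60 + 3.99/3600 = 6 + 0.716667 + 0.001108 = 6.7177750
  N ⇒ keep positive
  Lon: 5 + 34/60 + 14.36/3600 = 5.5706556
  hemisphere W, so the sign is −
Point 3:
  Lat: 59′ + 40.8″ = 59.68000′; 20 + 59.68000/60 = 20.9946667
  N ⇒ keep positive
  Lon: 36′ + 15.6″ = 36.26000′; 39 + 36.26000/60 = 39.6043333
  W → negative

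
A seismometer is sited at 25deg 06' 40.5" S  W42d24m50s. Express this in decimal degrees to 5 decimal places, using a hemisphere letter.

φ: 6′ + 40.5″ = 6.67500′; 25 + 6.67500/60 = 25.111250
λ: 24′ + 50″ = 24.83333′; 42 + 24.83333/60 = 42.413889

25.11125° S, 42.41389° W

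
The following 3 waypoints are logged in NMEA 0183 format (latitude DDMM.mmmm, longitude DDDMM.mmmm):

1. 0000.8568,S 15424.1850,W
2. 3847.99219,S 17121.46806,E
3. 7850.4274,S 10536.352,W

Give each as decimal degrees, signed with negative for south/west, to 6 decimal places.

Point 1:
  Lat: split at 2 digits → 00° and 0.8568′; 0 + 0.8568/60 = 0.0142800
  S ⇒ negate
  Lon: split at 3 digits → 154° and 24.185′; 154 + 24.185/60 = 154.4030833
  hemisphere W, so the sign is −
Point 2:
  Lat: degrees = first 2 digits = 38, minutes = 47.99219; 38 + 47.99219/60 = 38.7998698
  S → negative
  Longitude: degrees = first 3 digits = 171, minutes = 21.46806; 171 + 21.46806/60 = 171.3578010
  E → positive
Point 3:
  Lat: degrees = first 2 digits = 78, minutes = 50.4274; 78 + 50.4274/60 = 78.8404567
  S ⇒ negate
  λ: split at 3 digits → 105° and 36.352′; 105 + 36.352/60 = 105.6058667
  hemisphere W, so the sign is −

1. -0.014280, -154.403083
2. -38.799870, 171.357801
3. -78.840457, -105.605867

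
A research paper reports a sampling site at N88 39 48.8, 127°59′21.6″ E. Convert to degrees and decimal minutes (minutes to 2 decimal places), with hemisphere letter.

φ: 39 + 48.8/60 = 39.8133′
Lon: 59 + 21.6/60 = 59.3600′

88° 39.81′ N, 127° 59.36′ E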